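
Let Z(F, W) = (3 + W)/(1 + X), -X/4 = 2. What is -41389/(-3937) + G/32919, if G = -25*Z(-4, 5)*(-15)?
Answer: 3175193479/302404907 ≈ 10.500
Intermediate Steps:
X = -8 (X = -4*2 = -8)
Z(F, W) = -3/7 - W/7 (Z(F, W) = (3 + W)/(1 - 8) = (3 + W)/(-7) = (3 + W)*(-⅐) = -3/7 - W/7)
G = -3000/7 (G = -25*(-3/7 - ⅐*5)*(-15) = -25*(-3/7 - 5/7)*(-15) = -25*(-8/7)*(-15) = (200/7)*(-15) = -3000/7 ≈ -428.57)
-41389/(-3937) + G/32919 = -41389/(-3937) - 3000/7/32919 = -41389*(-1/3937) - 3000/7*1/32919 = 41389/3937 - 1000/76811 = 3175193479/302404907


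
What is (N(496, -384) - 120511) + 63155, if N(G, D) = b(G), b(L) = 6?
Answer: -57350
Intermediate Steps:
N(G, D) = 6
(N(496, -384) - 120511) + 63155 = (6 - 120511) + 63155 = -120505 + 63155 = -57350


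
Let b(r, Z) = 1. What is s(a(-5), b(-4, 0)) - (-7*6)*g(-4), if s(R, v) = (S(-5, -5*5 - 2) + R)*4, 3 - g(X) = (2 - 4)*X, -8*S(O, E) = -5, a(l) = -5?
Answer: -455/2 ≈ -227.50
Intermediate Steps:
S(O, E) = 5/8 (S(O, E) = -⅛*(-5) = 5/8)
g(X) = 3 + 2*X (g(X) = 3 - (2 - 4)*X = 3 - (-2)*X = 3 + 2*X)
s(R, v) = 5/2 + 4*R (s(R, v) = (5/8 + R)*4 = 5/2 + 4*R)
s(a(-5), b(-4, 0)) - (-7*6)*g(-4) = (5/2 + 4*(-5)) - (-7*6)*(3 + 2*(-4)) = (5/2 - 20) - (-42)*(3 - 8) = -35/2 - (-42)*(-5) = -35/2 - 1*210 = -35/2 - 210 = -455/2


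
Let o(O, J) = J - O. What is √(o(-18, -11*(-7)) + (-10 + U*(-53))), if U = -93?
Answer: √5014 ≈ 70.810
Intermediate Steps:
√(o(-18, -11*(-7)) + (-10 + U*(-53))) = √((-11*(-7) - 1*(-18)) + (-10 - 93*(-53))) = √((77 + 18) + (-10 + 4929)) = √(95 + 4919) = √5014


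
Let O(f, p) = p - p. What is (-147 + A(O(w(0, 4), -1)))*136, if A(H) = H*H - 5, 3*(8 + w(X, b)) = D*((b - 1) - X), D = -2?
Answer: -20672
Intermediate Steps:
w(X, b) = -22/3 - 2*b/3 + 2*X/3 (w(X, b) = -8 + (-2*((b - 1) - X))/3 = -8 + (-2*((-1 + b) - X))/3 = -8 + (-2*(-1 + b - X))/3 = -8 + (2 - 2*b + 2*X)/3 = -8 + (⅔ - 2*b/3 + 2*X/3) = -22/3 - 2*b/3 + 2*X/3)
O(f, p) = 0
A(H) = -5 + H² (A(H) = H² - 5 = -5 + H²)
(-147 + A(O(w(0, 4), -1)))*136 = (-147 + (-5 + 0²))*136 = (-147 + (-5 + 0))*136 = (-147 - 5)*136 = -152*136 = -20672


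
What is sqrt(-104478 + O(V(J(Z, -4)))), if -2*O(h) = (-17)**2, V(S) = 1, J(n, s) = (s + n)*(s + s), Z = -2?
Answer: I*sqrt(418490)/2 ≈ 323.45*I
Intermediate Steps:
J(n, s) = 2*s*(n + s) (J(n, s) = (n + s)*(2*s) = 2*s*(n + s))
O(h) = -289/2 (O(h) = -1/2*(-17)**2 = -1/2*289 = -289/2)
sqrt(-104478 + O(V(J(Z, -4)))) = sqrt(-104478 - 289/2) = sqrt(-209245/2) = I*sqrt(418490)/2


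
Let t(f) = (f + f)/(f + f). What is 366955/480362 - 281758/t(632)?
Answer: -135345469441/480362 ≈ -2.8176e+5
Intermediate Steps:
t(f) = 1 (t(f) = (2*f)/((2*f)) = (2*f)*(1/(2*f)) = 1)
366955/480362 - 281758/t(632) = 366955/480362 - 281758/1 = 366955*(1/480362) - 281758*1 = 366955/480362 - 281758 = -135345469441/480362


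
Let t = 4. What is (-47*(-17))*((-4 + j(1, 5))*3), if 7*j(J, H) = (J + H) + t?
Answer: -43146/7 ≈ -6163.7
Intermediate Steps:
j(J, H) = 4/7 + H/7 + J/7 (j(J, H) = ((J + H) + 4)/7 = ((H + J) + 4)/7 = (4 + H + J)/7 = 4/7 + H/7 + J/7)
(-47*(-17))*((-4 + j(1, 5))*3) = (-47*(-17))*((-4 + (4/7 + (⅐)*5 + (⅐)*1))*3) = 799*((-4 + (4/7 + 5/7 + ⅐))*3) = 799*((-4 + 10/7)*3) = 799*(-18/7*3) = 799*(-54/7) = -43146/7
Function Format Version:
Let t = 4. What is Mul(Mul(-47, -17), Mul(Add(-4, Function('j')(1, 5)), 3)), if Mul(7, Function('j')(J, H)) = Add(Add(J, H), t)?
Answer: Rational(-43146, 7) ≈ -6163.7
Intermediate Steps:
Function('j')(J, H) = Add(Rational(4, 7), Mul(Rational(1, 7), H), Mul(Rational(1, 7), J)) (Function('j')(J, H) = Mul(Rational(1, 7), Add(Add(J, H), 4)) = Mul(Rational(1, 7), Add(Add(H, J), 4)) = Mul(Rational(1, 7), Add(4, H, J)) = Add(Rational(4, 7), Mul(Rational(1, 7), H), Mul(Rational(1, 7), J)))
Mul(Mul(-47, -17), Mul(Add(-4, Function('j')(1, 5)), 3)) = Mul(Mul(-47, -17), Mul(Add(-4, Add(Rational(4, 7), Mul(Rational(1, 7), 5), Mul(Rational(1, 7), 1))), 3)) = Mul(799, Mul(Add(-4, Add(Rational(4, 7), Rational(5, 7), Rational(1, 7))), 3)) = Mul(799, Mul(Add(-4, Rational(10, 7)), 3)) = Mul(799, Mul(Rational(-18, 7), 3)) = Mul(799, Rational(-54, 7)) = Rational(-43146, 7)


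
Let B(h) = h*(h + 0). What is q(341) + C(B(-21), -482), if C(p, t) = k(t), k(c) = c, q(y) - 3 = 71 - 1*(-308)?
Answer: -100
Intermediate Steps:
q(y) = 382 (q(y) = 3 + (71 - 1*(-308)) = 3 + (71 + 308) = 3 + 379 = 382)
B(h) = h² (B(h) = h*h = h²)
C(p, t) = t
q(341) + C(B(-21), -482) = 382 - 482 = -100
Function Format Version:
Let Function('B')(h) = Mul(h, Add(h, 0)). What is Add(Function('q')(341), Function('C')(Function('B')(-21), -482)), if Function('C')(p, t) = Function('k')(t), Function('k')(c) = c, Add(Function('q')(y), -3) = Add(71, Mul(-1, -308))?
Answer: -100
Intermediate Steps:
Function('q')(y) = 382 (Function('q')(y) = Add(3, Add(71, Mul(-1, -308))) = Add(3, Add(71, 308)) = Add(3, 379) = 382)
Function('B')(h) = Pow(h, 2) (Function('B')(h) = Mul(h, h) = Pow(h, 2))
Function('C')(p, t) = t
Add(Function('q')(341), Function('C')(Function('B')(-21), -482)) = Add(382, -482) = -100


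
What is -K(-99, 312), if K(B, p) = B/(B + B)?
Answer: -½ ≈ -0.50000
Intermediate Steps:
K(B, p) = ½ (K(B, p) = B/((2*B)) = B*(1/(2*B)) = ½)
-K(-99, 312) = -1*½ = -½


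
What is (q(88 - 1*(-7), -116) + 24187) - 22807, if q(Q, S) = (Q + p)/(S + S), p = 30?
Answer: 320035/232 ≈ 1379.5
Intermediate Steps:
q(Q, S) = (30 + Q)/(2*S) (q(Q, S) = (Q + 30)/(S + S) = (30 + Q)/((2*S)) = (30 + Q)*(1/(2*S)) = (30 + Q)/(2*S))
(q(88 - 1*(-7), -116) + 24187) - 22807 = ((½)*(30 + (88 - 1*(-7)))/(-116) + 24187) - 22807 = ((½)*(-1/116)*(30 + (88 + 7)) + 24187) - 22807 = ((½)*(-1/116)*(30 + 95) + 24187) - 22807 = ((½)*(-1/116)*125 + 24187) - 22807 = (-125/232 + 24187) - 22807 = 5611259/232 - 22807 = 320035/232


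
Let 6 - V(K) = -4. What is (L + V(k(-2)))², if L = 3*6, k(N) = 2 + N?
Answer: 784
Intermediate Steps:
V(K) = 10 (V(K) = 6 - 1*(-4) = 6 + 4 = 10)
L = 18
(L + V(k(-2)))² = (18 + 10)² = 28² = 784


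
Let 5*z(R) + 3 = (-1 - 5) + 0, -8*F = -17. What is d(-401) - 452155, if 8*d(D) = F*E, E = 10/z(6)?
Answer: -130221065/288 ≈ -4.5216e+5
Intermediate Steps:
F = 17/8 (F = -⅛*(-17) = 17/8 ≈ 2.1250)
z(R) = -9/5 (z(R) = -⅗ + ((-1 - 5) + 0)/5 = -⅗ + (-6 + 0)/5 = -⅗ + (⅕)*(-6) = -⅗ - 6/5 = -9/5)
E = -50/9 (E = 10/(-9/5) = 10*(-5/9) = -50/9 ≈ -5.5556)
d(D) = -425/288 (d(D) = ((17/8)*(-50/9))/8 = (⅛)*(-425/36) = -425/288)
d(-401) - 452155 = -425/288 - 452155 = -130221065/288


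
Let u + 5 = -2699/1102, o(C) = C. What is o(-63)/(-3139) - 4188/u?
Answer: 14487554631/25768051 ≈ 562.23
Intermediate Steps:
u = -8209/1102 (u = -5 - 2699/1102 = -8209/1102 ≈ -7.4492)
o(-63)/(-3139) - 4188/u = -63/(-3139) - 4188/(-8209/1102) = -63*(-1/3139) - 4188*(-1102/8209) = 63/3139 + 4615176/8209 = 14487554631/25768051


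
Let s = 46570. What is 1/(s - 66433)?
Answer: -1/19863 ≈ -5.0345e-5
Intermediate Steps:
1/(s - 66433) = 1/(46570 - 66433) = 1/(-19863) = -1/19863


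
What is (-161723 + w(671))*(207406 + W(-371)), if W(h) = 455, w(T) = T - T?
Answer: -33615904503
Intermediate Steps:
w(T) = 0
(-161723 + w(671))*(207406 + W(-371)) = (-161723 + 0)*(207406 + 455) = -161723*207861 = -33615904503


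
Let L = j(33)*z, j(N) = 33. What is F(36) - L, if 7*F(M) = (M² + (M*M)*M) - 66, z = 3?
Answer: 47193/7 ≈ 6741.9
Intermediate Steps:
F(M) = -66/7 + M²/7 + M³/7 (F(M) = ((M² + (M*M)*M) - 66)/7 = ((M² + M²*M) - 66)/7 = ((M² + M³) - 66)/7 = (-66 + M² + M³)/7 = -66/7 + M²/7 + M³/7)
L = 99 (L = 33*3 = 99)
F(36) - L = (-66/7 + (⅐)*36² + (⅐)*36³) - 1*99 = (-66/7 + (⅐)*1296 + (⅐)*46656) - 99 = (-66/7 + 1296/7 + 46656/7) - 99 = 47886/7 - 99 = 47193/7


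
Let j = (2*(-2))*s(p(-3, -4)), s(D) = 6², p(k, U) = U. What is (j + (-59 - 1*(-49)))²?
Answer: 23716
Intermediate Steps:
s(D) = 36
j = -144 (j = (2*(-2))*36 = -4*36 = -144)
(j + (-59 - 1*(-49)))² = (-144 + (-59 - 1*(-49)))² = (-144 + (-59 + 49))² = (-144 - 10)² = (-154)² = 23716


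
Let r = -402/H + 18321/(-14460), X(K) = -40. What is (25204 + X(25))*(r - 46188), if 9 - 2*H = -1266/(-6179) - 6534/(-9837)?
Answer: -8563873373905151763/7352258095 ≈ -1.1648e+9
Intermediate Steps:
H = 54913131/13507294 (H = 9/2 - (-1266/(-6179) - 6534/(-9837))/2 = 9/2 - (-1266*(-1/6179) - 6534*(-1/9837))/2 = 9/2 - (1266/6179 + 726/1093)/2 = 9/2 - ½*5869692/6753647 = 9/2 - 2934846/6753647 = 54913131/13507294 ≈ 4.0654)
r = -8835875879059/88227097140 (r = -402/54913131/13507294 + 18321/(-14460) = -402*13507294/54913131 + 18321*(-1/14460) = -1809977396/18304377 - 6107/4820 = -8835875879059/88227097140 ≈ -100.15)
(25204 + X(25))*(r - 46188) = (25204 - 40)*(-8835875879059/88227097140 - 46188) = 25164*(-4083869038581379/88227097140) = -8563873373905151763/7352258095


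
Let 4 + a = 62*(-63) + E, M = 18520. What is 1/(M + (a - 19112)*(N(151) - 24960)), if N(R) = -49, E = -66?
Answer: 1/577426312 ≈ 1.7318e-9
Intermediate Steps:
a = -3976 (a = -4 + (62*(-63) - 66) = -4 + (-3906 - 66) = -4 - 3972 = -3976)
1/(M + (a - 19112)*(N(151) - 24960)) = 1/(18520 + (-3976 - 19112)*(-49 - 24960)) = 1/(18520 - 23088*(-25009)) = 1/(18520 + 577407792) = 1/577426312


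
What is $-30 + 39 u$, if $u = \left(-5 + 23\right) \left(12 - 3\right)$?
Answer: $6288$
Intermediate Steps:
$u = 162$ ($u = 18 \cdot 9 = 162$)
$-30 + 39 u = -30 + 39 \cdot 162 = -30 + 6318 = 6288$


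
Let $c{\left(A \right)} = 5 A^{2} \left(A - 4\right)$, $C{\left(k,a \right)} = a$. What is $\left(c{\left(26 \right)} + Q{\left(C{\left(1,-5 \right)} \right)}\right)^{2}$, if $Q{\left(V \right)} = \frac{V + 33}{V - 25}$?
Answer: $\frac{1244085928996}{225} \approx 5.5293 \cdot 10^{9}$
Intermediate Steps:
$Q{\left(V \right)} = \frac{33 + V}{-25 + V}$
$c{\left(A \right)} = 5 A^{2} \left(-4 + A\right)$
$\left(c{\left(26 \right)} + Q{\left(C{\left(1,-5 \right)} \right)}\right)^{2} = \left(5 \cdot 26^{2} \left(-4 + 26\right) + \frac{33 - 5}{-25 - 5}\right)^{2} = \left(5 \cdot 676 \cdot 22 + \frac{1}{-30} \cdot 28\right)^{2} = \left(74360 - \frac{14}{15}\right)^{2} = \left(\frac{1115386}{15}\right)^{2} = \frac{1244085928996}{225}$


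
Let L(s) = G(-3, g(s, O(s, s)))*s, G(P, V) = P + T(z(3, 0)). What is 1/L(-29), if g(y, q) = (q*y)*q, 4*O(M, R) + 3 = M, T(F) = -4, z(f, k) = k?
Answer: 1/203 ≈ 0.0049261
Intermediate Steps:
O(M, R) = -¾ + M/4
g(y, q) = y*q²
G(P, V) = -4 + P (G(P, V) = P - 4 = -4 + P)
L(s) = -7*s (L(s) = (-4 - 3)*s = -7*s)
1/L(-29) = 1/(-7*(-29)) = 1/203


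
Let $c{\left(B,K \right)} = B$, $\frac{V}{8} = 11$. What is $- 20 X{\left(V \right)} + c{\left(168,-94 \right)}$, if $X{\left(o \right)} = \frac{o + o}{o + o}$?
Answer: $148$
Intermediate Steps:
$V = 88$ ($V = 8 \cdot 11 = 88$)
$X{\left(o \right)} = 1$ ($X{\left(o \right)} = \frac{2 o}{2 o} = 2 o \frac{1}{2 o} = 1$)
$- 20 X{\left(V \right)} + c{\left(168,-94 \right)} = \left(-20\right) 1 + 168 = -20 + 168 = 148$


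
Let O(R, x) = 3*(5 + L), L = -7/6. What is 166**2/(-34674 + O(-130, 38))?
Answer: -55112/69325 ≈ -0.79498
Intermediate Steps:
L = -7/6 (L = -7*1/6 = -7/6 ≈ -1.1667)
O(R, x) = 23/2 (O(R, x) = 3*(5 - 7/6) = 3*(23/6) = 23/2)
166**2/(-34674 + O(-130, 38)) = 166**2/(-34674 + 23/2) = 27556/(-69325/2) = 27556*(-2/69325) = -55112/69325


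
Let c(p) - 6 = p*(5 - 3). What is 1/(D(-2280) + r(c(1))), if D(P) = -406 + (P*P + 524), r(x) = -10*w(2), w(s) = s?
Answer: 1/5198498 ≈ 1.9236e-7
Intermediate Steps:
c(p) = 6 + 2*p (c(p) = 6 + p*(5 - 3) = 6 + p*2 = 6 + 2*p)
r(x) = -20 (r(x) = -10*2 = -20)
D(P) = 118 + P**2 (D(P) = -406 + (P**2 + 524) = -406 + (524 + P**2) = 118 + P**2)
1/(D(-2280) + r(c(1))) = 1/((118 + (-2280)**2) - 20) = 1/((118 + 5198400) - 20) = 1/(5198518 - 20) = 1/5198498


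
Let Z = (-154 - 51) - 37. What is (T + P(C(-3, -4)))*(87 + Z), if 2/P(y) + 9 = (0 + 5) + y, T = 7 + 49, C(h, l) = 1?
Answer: -25730/3 ≈ -8576.7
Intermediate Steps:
T = 56
P(y) = 2/(-4 + y) (P(y) = 2/(-9 + ((0 + 5) + y)) = 2/(-9 + (5 + y)) = 2/(-4 + y))
Z = -242 (Z = -205 - 37 = -242)
(T + P(C(-3, -4)))*(87 + Z) = (56 + 2/(-4 + 1))*(87 - 242) = (56 + 2/(-3))*(-155) = (56 + 2*(-⅓))*(-155) = (56 - ⅔)*(-155) = (166/3)*(-155) = -25730/3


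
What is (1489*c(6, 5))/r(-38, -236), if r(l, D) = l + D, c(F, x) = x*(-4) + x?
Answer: 22335/274 ≈ 81.515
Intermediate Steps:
c(F, x) = -3*x (c(F, x) = -4*x + x = -3*x)
r(l, D) = D + l
(1489*c(6, 5))/r(-38, -236) = (1489*(-3*5))/(-236 - 38) = (1489*(-15))/(-274) = -22335*(-1/274) = 22335/274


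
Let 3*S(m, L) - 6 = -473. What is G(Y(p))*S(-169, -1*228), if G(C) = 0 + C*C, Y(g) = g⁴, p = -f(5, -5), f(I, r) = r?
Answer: -182421875/3 ≈ -6.0807e+7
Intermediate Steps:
S(m, L) = -467/3 (S(m, L) = 2 + (⅓)*(-473) = 2 - 473/3 = -467/3)
p = 5 (p = -1*(-5) = 5)
G(C) = C² (G(C) = 0 + C² = C²)
G(Y(p))*S(-169, -1*228) = (5⁴)²*(-467/3) = 625²*(-467/3) = 390625*(-467/3) = -182421875/3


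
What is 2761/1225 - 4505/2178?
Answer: 494833/2668050 ≈ 0.18547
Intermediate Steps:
2761/1225 - 4505/2178 = 494833/2668050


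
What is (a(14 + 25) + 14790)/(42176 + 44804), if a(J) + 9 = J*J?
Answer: 8151/43490 ≈ 0.18742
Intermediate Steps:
a(J) = -9 + J² (a(J) = -9 + J*J = -9 + J²)
(a(14 + 25) + 14790)/(42176 + 44804) = ((-9 + (14 + 25)²) + 14790)/(42176 + 44804) = ((-9 + 39²) + 14790)/86980 = ((-9 + 1521) + 14790)*(1/86980) = (1512 + 14790)*(1/86980) = 16302*(1/86980) = 8151/43490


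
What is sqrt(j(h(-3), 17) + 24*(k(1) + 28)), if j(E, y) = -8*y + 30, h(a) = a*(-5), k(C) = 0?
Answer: sqrt(566) ≈ 23.791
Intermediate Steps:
h(a) = -5*a
j(E, y) = 30 - 8*y
sqrt(j(h(-3), 17) + 24*(k(1) + 28)) = sqrt((30 - 8*17) + 24*(0 + 28)) = sqrt((30 - 136) + 24*28) = sqrt(-106 + 672) = sqrt(566)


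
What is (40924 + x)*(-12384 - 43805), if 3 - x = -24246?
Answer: -3662005697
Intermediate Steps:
x = 24249 (x = 3 - 1*(-24246) = 3 + 24246 = 24249)
(40924 + x)*(-12384 - 43805) = (40924 + 24249)*(-12384 - 43805) = 65173*(-56189) = -3662005697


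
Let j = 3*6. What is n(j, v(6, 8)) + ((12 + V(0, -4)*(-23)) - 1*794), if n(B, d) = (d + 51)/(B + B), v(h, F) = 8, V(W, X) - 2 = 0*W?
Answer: -29749/36 ≈ -826.36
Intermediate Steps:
V(W, X) = 2 (V(W, X) = 2 + 0*W = 2 + 0 = 2)
j = 18
n(B, d) = (51 + d)/(2*B) (n(B, d) = (51 + d)/((2*B)) = (51 + d)*(1/(2*B)) = (51 + d)/(2*B))
n(j, v(6, 8)) + ((12 + V(0, -4)*(-23)) - 1*794) = (½)*(51 + 8)/18 + ((12 + 2*(-23)) - 1*794) = (½)*(1/18)*59 + ((12 - 46) - 794) = 59/36 + (-34 - 794) = 59/36 - 828 = -29749/36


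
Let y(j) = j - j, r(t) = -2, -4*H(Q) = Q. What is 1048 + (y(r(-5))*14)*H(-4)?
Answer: 1048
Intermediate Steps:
H(Q) = -Q/4
y(j) = 0
1048 + (y(r(-5))*14)*H(-4) = 1048 + (0*14)*(-¼*(-4)) = 1048 + 0*1 = 1048 + 0 = 1048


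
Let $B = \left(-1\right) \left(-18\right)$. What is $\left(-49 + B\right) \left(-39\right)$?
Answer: $1209$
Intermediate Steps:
$B = 18$
$\left(-49 + B\right) \left(-39\right) = \left(-49 + 18\right) \left(-39\right) = \left(-31\right) \left(-39\right) = 1209$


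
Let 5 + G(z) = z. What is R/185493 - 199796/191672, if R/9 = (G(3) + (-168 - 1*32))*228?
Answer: -9709130843/2962817858 ≈ -3.2770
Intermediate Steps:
G(z) = -5 + z
R = -414504 (R = 9*(((-5 + 3) + (-168 - 1*32))*228) = 9*((-2 + (-168 - 32))*228) = 9*((-2 - 200)*228) = 9*(-202*228) = 9*(-46056) = -414504)
R/185493 - 199796/191672 = -414504/185493 - 199796/191672 = -414504*1/185493 - 199796*1/191672 = -138168/61831 - 49949/47918 = -9709130843/2962817858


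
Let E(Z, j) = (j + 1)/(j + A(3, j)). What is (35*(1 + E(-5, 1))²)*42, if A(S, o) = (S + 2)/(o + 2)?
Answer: 36015/8 ≈ 4501.9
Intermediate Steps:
A(S, o) = (2 + S)/(2 + o)
E(Z, j) = (1 + j)/(j + 5/(2 + j)) (E(Z, j) = (j + 1)/(j + (2 + 3)/(2 + j)) = (1 + j)/(j + 5/(2 + j)))
(35*(1 + E(-5, 1))²)*42 = (35*(1 + (1 + 1)*(2 + 1)/(5 + 1*(2 + 1)))²)*42 = (35*(1 + 2*3/(5 + 1*3))²)*42 = (35*(1 + 2*3/(5 + 3))²)*42 = (35*(1 + 2*3/8)²)*42 = (35*(1 + (⅛)*2*3)²)*42 = (35*(1 + ¾)²)*42 = (35*(7/4)²)*42 = (35*(49/16))*42 = (1715/16)*42 = 36015/8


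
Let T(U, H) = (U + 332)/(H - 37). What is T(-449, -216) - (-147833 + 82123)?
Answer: 16624747/253 ≈ 65711.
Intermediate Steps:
T(U, H) = (332 + U)/(-37 + H)
T(-449, -216) - (-147833 + 82123) = (332 - 449)/(-37 - 216) - (-147833 + 82123) = -117/(-253) - 1*(-65710) = -1/253*(-117) + 65710 = 117/253 + 65710 = 16624747/253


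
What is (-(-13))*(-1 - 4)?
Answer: -65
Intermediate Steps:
(-(-13))*(-1 - 4) = -13*(-1)*(-5) = 13*(-5) = -65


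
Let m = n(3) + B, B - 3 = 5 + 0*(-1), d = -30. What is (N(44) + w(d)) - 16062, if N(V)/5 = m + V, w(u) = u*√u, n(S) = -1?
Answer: -15807 - 30*I*√30 ≈ -15807.0 - 164.32*I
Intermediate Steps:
w(u) = u^(3/2)
B = 8 (B = 3 + (5 + 0*(-1)) = 3 + (5 + 0) = 3 + 5 = 8)
m = 7 (m = -1 + 8 = 7)
N(V) = 35 + 5*V (N(V) = 5*(7 + V) = 35 + 5*V)
(N(44) + w(d)) - 16062 = ((35 + 5*44) + (-30)^(3/2)) - 16062 = ((35 + 220) - 30*I*√30) - 16062 = (255 - 30*I*√30) - 16062 = -15807 - 30*I*√30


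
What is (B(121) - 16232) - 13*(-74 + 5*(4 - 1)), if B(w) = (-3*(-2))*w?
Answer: -14739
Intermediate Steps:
B(w) = 6*w
(B(121) - 16232) - 13*(-74 + 5*(4 - 1)) = (6*121 - 16232) - 13*(-74 + 5*(4 - 1)) = (726 - 16232) - 13*(-74 + 5*3) = -15506 - 13*(-74 + 15) = -15506 - 13*(-59) = -15506 + 767 = -14739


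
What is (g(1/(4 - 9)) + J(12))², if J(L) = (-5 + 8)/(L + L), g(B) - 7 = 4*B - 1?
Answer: 45369/1600 ≈ 28.356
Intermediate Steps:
g(B) = 6 + 4*B (g(B) = 7 + (4*B - 1) = 7 + (-1 + 4*B) = 6 + 4*B)
J(L) = 3/(2*L) (J(L) = 3/((2*L)) = 3*(1/(2*L)) = 3/(2*L))
(g(1/(4 - 9)) + J(12))² = ((6 + 4/(4 - 9)) + (3/2)/12)² = ((6 + 4/(-5)) + (3/2)*(1/12))² = ((6 + 4*(-⅕)) + ⅛)² = ((6 - ⅘) + ⅛)² = (26/5 + ⅛)² = (213/40)² = 45369/1600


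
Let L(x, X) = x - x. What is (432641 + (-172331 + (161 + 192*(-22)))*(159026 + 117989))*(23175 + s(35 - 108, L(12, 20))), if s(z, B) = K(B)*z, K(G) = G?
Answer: -1132408165659075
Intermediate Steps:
L(x, X) = 0
s(z, B) = B*z
(432641 + (-172331 + (161 + 192*(-22)))*(159026 + 117989))*(23175 + s(35 - 108, L(12, 20))) = (432641 + (-172331 + (161 + 192*(-22)))*(159026 + 117989))*(23175 + 0*(35 - 108)) = (432641 + (-172331 + (161 - 4224))*277015)*(23175 + 0*(-73)) = (432641 + (-172331 - 4063)*277015)*(23175 + 0) = (432641 - 176394*277015)*23175 = (432641 - 48863783910)*23175 = -48863351269*23175 = -1132408165659075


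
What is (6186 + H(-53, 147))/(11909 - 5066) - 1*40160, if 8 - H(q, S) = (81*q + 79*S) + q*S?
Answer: -274808215/6843 ≈ -40159.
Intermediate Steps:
H(q, S) = 8 - 81*q - 79*S - S*q (H(q, S) = 8 - ((81*q + 79*S) + q*S) = 8 - ((79*S + 81*q) + S*q) = 8 - (79*S + 81*q + S*q) = 8 + (-81*q - 79*S - S*q) = 8 - 81*q - 79*S - S*q)
(6186 + H(-53, 147))/(11909 - 5066) - 1*40160 = (6186 + (8 - 81*(-53) - 79*147 - 1*147*(-53)))/(11909 - 5066) - 1*40160 = (6186 + (8 + 4293 - 11613 + 7791))/6843 - 40160 = (6186 + 479)*(1/6843) - 40160 = 6665*(1/6843) - 40160 = 6665/6843 - 40160 = -274808215/6843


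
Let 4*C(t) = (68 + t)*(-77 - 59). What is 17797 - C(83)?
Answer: 22931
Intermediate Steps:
C(t) = -2312 - 34*t (C(t) = ((68 + t)*(-77 - 59))/4 = ((68 + t)*(-136))/4 = (-9248 - 136*t)/4 = -2312 - 34*t)
17797 - C(83) = 17797 - (-2312 - 34*83) = 17797 - (-2312 - 2822) = 17797 - 1*(-5134) = 17797 + 5134 = 22931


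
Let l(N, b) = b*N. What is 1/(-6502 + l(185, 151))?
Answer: 1/21433 ≈ 4.6657e-5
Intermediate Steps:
l(N, b) = N*b
1/(-6502 + l(185, 151)) = 1/(-6502 + 185*151) = 1/(-6502 + 27935) = 1/21433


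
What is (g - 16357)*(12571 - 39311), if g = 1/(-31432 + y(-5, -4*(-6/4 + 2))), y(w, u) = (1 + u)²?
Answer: 13747485050320/31431 ≈ 4.3739e+8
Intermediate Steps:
g = -1/31431 (g = 1/(-31432 + (1 - 4*(-6/4 + 2))²) = 1/(-31432 + (1 - 4*(-6*¼ + 2))²) = 1/(-31432 + (1 - 4*(-3/2 + 2))²) = 1/(-31432 + (1 - 4*½)²) = 1/(-31432 + (1 - 2)²) = 1/(-31432 + (-1)²) = 1/(-31432 + 1) = 1/(-31431) = -1/31431 ≈ -3.1816e-5)
(g - 16357)*(12571 - 39311) = (-1/31431 - 16357)*(12571 - 39311) = -514116868/31431*(-26740) = 13747485050320/31431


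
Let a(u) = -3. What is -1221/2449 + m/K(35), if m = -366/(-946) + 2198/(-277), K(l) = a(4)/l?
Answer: 84289033622/962611287 ≈ 87.563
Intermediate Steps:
K(l) = -3/l
m = -988963/131021 (m = -366*(-1/946) + 2198*(-1/277) = 183/473 - 2198/277 = -988963/131021 ≈ -7.5481)
-1221/2449 + m/K(35) = -1221/2449 - 988963/(131021*((-3/35))) = -1221*1/2449 - 988963/(131021*((-3*1/35))) = -1221/2449 - 988963/(131021*(-3/35)) = -1221/2449 - 988963/131021*(-35/3) = -1221/2449 + 34613705/393063 = 84289033622/962611287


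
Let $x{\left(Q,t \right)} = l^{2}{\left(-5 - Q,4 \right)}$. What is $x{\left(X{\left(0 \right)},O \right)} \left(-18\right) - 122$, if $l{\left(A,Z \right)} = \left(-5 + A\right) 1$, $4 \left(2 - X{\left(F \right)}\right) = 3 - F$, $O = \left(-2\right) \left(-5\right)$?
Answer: $- \frac{19201}{8} \approx -2400.1$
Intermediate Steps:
$O = 10$
$X{\left(F \right)} = \frac{5}{4} + \frac{F}{4}$ ($X{\left(F \right)} = 2 - \frac{3 - F}{4} = 2 + \left(- \frac{3}{4} + \frac{F}{4}\right) = \frac{5}{4} + \frac{F}{4}$)
$l{\left(A,Z \right)} = -5 + A$
$x{\left(Q,t \right)} = \left(-10 - Q\right)^{2}$ ($x{\left(Q,t \right)} = \left(-5 - \left(5 + Q\right)\right)^{2} = \left(-10 - Q\right)^{2}$)
$x{\left(X{\left(0 \right)},O \right)} \left(-18\right) - 122 = \left(10 + \left(\frac{5}{4} + \frac{1}{4} \cdot 0\right)\right)^{2} \left(-18\right) - 122 = \left(10 + \left(\frac{5}{4} + 0\right)\right)^{2} \left(-18\right) - 122 = \left(10 + \frac{5}{4}\right)^{2} \left(-18\right) - 122 = \left(\frac{45}{4}\right)^{2} \left(-18\right) - 122 = \frac{2025}{16} \left(-18\right) - 122 = - \frac{18225}{8} - 122 = - \frac{19201}{8}$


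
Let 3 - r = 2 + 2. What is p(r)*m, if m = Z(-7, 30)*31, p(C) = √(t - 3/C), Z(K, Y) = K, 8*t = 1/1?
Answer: -1085*√2/4 ≈ -383.61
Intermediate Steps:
t = ⅛ (t = (⅛)/1 = (⅛)*1 = ⅛ ≈ 0.12500)
r = -1 (r = 3 - (2 + 2) = 3 - 1*4 = 3 - 4 = -1)
p(C) = √(⅛ - 3/C)
m = -217 (m = -7*31 = -217)
p(r)*m = (√2*√((-24 - 1)/(-1))/4)*(-217) = (√2*√(-1*(-25))/4)*(-217) = (√2*√25/4)*(-217) = ((¼)*√2*5)*(-217) = (5*√2/4)*(-217) = -1085*√2/4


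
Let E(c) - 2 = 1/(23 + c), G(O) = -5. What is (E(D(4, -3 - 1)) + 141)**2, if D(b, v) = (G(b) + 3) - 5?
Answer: 5239521/256 ≈ 20467.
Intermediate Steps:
D(b, v) = -7 (D(b, v) = (-5 + 3) - 5 = -2 - 5 = -7)
E(c) = 2 + 1/(23 + c)
(E(D(4, -3 - 1)) + 141)**2 = ((47 + 2*(-7))/(23 - 7) + 141)**2 = ((47 - 14)/16 + 141)**2 = ((1/16)*33 + 141)**2 = (33/16 + 141)**2 = (2289/16)**2 = 5239521/256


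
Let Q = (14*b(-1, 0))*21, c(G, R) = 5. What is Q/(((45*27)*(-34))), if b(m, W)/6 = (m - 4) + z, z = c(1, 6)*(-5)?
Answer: 196/153 ≈ 1.2810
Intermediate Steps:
z = -25 (z = 5*(-5) = -25)
b(m, W) = -174 + 6*m (b(m, W) = 6*((m - 4) - 25) = 6*((-4 + m) - 25) = 6*(-29 + m) = -174 + 6*m)
Q = -52920 (Q = (14*(-174 + 6*(-1)))*21 = (14*(-174 - 6))*21 = (14*(-180))*21 = -2520*21 = -52920)
Q/(((45*27)*(-34))) = -52920/((45*27)*(-34)) = -52920/(1215*(-34)) = -52920/(-41310) = -52920*(-1/41310) = 196/153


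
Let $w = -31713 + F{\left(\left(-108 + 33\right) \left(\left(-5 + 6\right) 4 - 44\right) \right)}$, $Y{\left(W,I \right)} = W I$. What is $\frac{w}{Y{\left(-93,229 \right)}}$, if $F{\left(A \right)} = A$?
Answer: $\frac{9571}{7099} \approx 1.3482$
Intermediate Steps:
$Y{\left(W,I \right)} = I W$
$w = -28713$ ($w = -31713 + \left(-108 + 33\right) \left(\left(-5 + 6\right) 4 - 44\right) = -31713 - 75 \left(1 \cdot 4 - 44\right) = -31713 - 75 \left(4 - 44\right) = -31713 - -3000 = -31713 + 3000 = -28713$)
$\frac{w}{Y{\left(-93,229 \right)}} = - \frac{28713}{229 \left(-93\right)} = - \frac{28713}{-21297} = \left(-28713\right) \left(- \frac{1}{21297}\right) = \frac{9571}{7099}$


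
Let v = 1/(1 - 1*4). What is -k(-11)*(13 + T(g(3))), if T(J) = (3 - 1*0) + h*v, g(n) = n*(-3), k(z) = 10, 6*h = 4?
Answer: -1420/9 ≈ -157.78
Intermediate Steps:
h = ⅔ (h = (⅙)*4 = ⅔ ≈ 0.66667)
g(n) = -3*n
v = -⅓ (v = 1/(1 - 4) = 1/(-3) = -⅓ ≈ -0.33333)
T(J) = 25/9 (T(J) = (3 - 1*0) + (⅔)*(-⅓) = (3 + 0) - 2/9 = 3 - 2/9 = 25/9)
-k(-11)*(13 + T(g(3))) = -10*(13 + 25/9) = -10*142/9 = -1*1420/9 = -1420/9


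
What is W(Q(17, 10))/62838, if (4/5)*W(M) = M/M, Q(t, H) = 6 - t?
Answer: 5/251352 ≈ 1.9892e-5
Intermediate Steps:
W(M) = 5/4 (W(M) = 5*(M/M)/4 = (5/4)*1 = 5/4)
W(Q(17, 10))/62838 = (5/4)/62838 = (5/4)*(1/62838) = 5/251352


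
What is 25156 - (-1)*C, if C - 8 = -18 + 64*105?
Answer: 31866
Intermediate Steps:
C = 6710 (C = 8 + (-18 + 64*105) = 8 + (-18 + 6720) = 8 + 6702 = 6710)
25156 - (-1)*C = 25156 - (-1)*6710 = 25156 - 1*(-6710) = 25156 + 6710 = 31866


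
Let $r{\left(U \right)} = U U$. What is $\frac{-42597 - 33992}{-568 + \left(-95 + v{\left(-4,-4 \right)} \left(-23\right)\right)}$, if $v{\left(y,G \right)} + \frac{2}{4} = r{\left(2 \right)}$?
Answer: $\frac{153178}{1487} \approx 103.01$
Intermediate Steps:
$r{\left(U \right)} = U^{2}$
$v{\left(y,G \right)} = \frac{7}{2}$ ($v{\left(y,G \right)} = - \frac{1}{2} + 2^{2} = - \frac{1}{2} + 4 = \frac{7}{2}$)
$\frac{-42597 - 33992}{-568 + \left(-95 + v{\left(-4,-4 \right)} \left(-23\right)\right)} = \frac{-42597 - 33992}{-568 + \left(-95 + \frac{7}{2} \left(-23\right)\right)} = - \frac{76589}{-568 - \frac{351}{2}} = - \frac{76589}{- \frac{1487}{2}} = \left(-76589\right) \left(- \frac{2}{1487}\right) = \frac{153178}{1487}$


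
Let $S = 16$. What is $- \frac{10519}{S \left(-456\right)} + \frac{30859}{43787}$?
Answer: $\frac{685742717}{319469952} \approx 2.1465$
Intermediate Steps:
$- \frac{10519}{S \left(-456\right)} + \frac{30859}{43787} = - \frac{10519}{16 \left(-456\right)} + \frac{30859}{43787} = - \frac{10519}{-7296} + 30859 \cdot \frac{1}{43787} = \left(-10519\right) \left(- \frac{1}{7296}\right) + \frac{30859}{43787} = \frac{10519}{7296} + \frac{30859}{43787} = \frac{685742717}{319469952}$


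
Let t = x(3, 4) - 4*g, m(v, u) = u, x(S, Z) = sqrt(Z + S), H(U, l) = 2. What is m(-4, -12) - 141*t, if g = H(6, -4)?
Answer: 1116 - 141*sqrt(7) ≈ 742.95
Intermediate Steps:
x(S, Z) = sqrt(S + Z)
g = 2
t = -8 + sqrt(7) (t = sqrt(3 + 4) - 4*2 = sqrt(7) - 8 = -8 + sqrt(7) ≈ -5.3542)
m(-4, -12) - 141*t = -12 - 141*(-8 + sqrt(7)) = -12 + (1128 - 141*sqrt(7)) = 1116 - 141*sqrt(7)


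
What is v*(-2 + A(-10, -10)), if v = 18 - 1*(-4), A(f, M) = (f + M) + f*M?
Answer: 1716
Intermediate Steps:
A(f, M) = M + f + M*f (A(f, M) = (M + f) + M*f = M + f + M*f)
v = 22 (v = 18 + 4 = 22)
v*(-2 + A(-10, -10)) = 22*(-2 + (-10 - 10 - 10*(-10))) = 22*(-2 + (-10 - 10 + 100)) = 22*(-2 + 80) = 22*78 = 1716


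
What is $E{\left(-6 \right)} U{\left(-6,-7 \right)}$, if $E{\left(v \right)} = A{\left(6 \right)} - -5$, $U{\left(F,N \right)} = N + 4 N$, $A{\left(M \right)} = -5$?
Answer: $0$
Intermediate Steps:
$U{\left(F,N \right)} = 5 N$
$E{\left(v \right)} = 0$ ($E{\left(v \right)} = -5 - -5 = -5 + 5 = 0$)
$E{\left(-6 \right)} U{\left(-6,-7 \right)} = 0 \cdot 5 \left(-7\right) = 0 \left(-35\right) = 0$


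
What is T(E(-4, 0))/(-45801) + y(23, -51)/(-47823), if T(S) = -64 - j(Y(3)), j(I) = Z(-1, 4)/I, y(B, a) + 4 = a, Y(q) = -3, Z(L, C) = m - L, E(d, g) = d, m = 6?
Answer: 5468140/2190341223 ≈ 0.0024965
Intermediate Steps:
Z(L, C) = 6 - L
y(B, a) = -4 + a
j(I) = 7/I (j(I) = (6 - 1*(-1))/I = (6 + 1)/I = 7/I)
T(S) = -185/3 (T(S) = -64 - 7/(-3) = -64 - 7*(-1)/3 = -64 - 1*(-7/3) = -64 + 7/3 = -185/3)
T(E(-4, 0))/(-45801) + y(23, -51)/(-47823) = -185/3/(-45801) + (-4 - 51)/(-47823) = -185/3*(-1/45801) - 55*(-1/47823) = 185/137403 + 55/47823 = 5468140/2190341223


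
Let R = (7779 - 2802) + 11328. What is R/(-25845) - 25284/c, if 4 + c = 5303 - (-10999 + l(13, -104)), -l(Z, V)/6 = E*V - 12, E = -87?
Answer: -60106525/60747811 ≈ -0.98944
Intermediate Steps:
l(Z, V) = 72 + 522*V (l(Z, V) = -6*(-87*V - 12) = -6*(-12 - 87*V) = 72 + 522*V)
R = 16305 (R = 4977 + 11328 = 16305)
c = 70514 (c = -4 + (5303 - (-10999 + (72 + 522*(-104)))) = -4 + (5303 - (-10999 + (72 - 54288))) = -4 + (5303 - (-10999 - 54216)) = -4 + (5303 - 1*(-65215)) = -4 + (5303 + 65215) = -4 + 70518 = 70514)
R/(-25845) - 25284/c = 16305/(-25845) - 25284/70514 = 16305*(-1/25845) - 25284*1/70514 = -1087/1723 - 12642/35257 = -60106525/60747811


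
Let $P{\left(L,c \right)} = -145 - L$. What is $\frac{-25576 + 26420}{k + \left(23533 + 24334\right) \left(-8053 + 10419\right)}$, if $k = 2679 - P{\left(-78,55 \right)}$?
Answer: $\frac{211}{28314017} \approx 7.4521 \cdot 10^{-6}$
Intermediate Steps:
$k = 2746$ ($k = 2679 - \left(-145 - -78\right) = 2679 - \left(-145 + 78\right) = 2679 - -67 = 2679 + 67 = 2746$)
$\frac{-25576 + 26420}{k + \left(23533 + 24334\right) \left(-8053 + 10419\right)} = \frac{-25576 + 26420}{2746 + \left(23533 + 24334\right) \left(-8053 + 10419\right)} = \frac{844}{2746 + 47867 \cdot 2366} = \frac{844}{2746 + 113253322} = \frac{844}{113256068} = 844 \cdot \frac{1}{113256068} = \frac{211}{28314017}$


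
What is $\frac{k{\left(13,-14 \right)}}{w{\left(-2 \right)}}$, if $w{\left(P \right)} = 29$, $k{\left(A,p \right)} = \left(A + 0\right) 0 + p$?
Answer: $- \frac{14}{29} \approx -0.48276$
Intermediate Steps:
$k{\left(A,p \right)} = p$ ($k{\left(A,p \right)} = A 0 + p = 0 + p = p$)
$\frac{k{\left(13,-14 \right)}}{w{\left(-2 \right)}} = - \frac{14}{29}$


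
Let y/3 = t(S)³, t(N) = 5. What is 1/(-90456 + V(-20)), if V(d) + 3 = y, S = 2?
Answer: -1/90084 ≈ -1.1101e-5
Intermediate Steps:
y = 375 (y = 3*5³ = 3*125 = 375)
V(d) = 372 (V(d) = -3 + 375 = 372)
1/(-90456 + V(-20)) = 1/(-90456 + 372) = 1/(-90084) = -1/90084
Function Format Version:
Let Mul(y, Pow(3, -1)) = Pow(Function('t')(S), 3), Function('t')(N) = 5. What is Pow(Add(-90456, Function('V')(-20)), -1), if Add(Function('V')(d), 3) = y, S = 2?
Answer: Rational(-1, 90084) ≈ -1.1101e-5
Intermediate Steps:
y = 375 (y = Mul(3, Pow(5, 3)) = Mul(3, 125) = 375)
Function('V')(d) = 372 (Function('V')(d) = Add(-3, 375) = 372)
Pow(Add(-90456, Function('V')(-20)), -1) = Pow(Add(-90456, 372), -1) = Pow(-90084, -1) = Rational(-1, 90084)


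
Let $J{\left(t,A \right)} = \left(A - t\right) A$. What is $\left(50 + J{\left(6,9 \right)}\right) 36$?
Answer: $2772$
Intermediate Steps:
$J{\left(t,A \right)} = A \left(A - t\right)$
$\left(50 + J{\left(6,9 \right)}\right) 36 = \left(50 + 9 \left(9 - 6\right)\right) 36 = \left(50 + 9 \cdot 3\right) 36 = \left(50 + 27\right) 36 = 77 \cdot 36 = 2772$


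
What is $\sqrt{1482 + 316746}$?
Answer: $2 \sqrt{79557} \approx 564.12$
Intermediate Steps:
$\sqrt{1482 + 316746} = \sqrt{318228} = 2 \sqrt{79557}$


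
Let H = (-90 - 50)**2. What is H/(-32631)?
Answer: -19600/32631 ≈ -0.60066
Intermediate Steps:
H = 19600 (H = (-140)**2 = 19600)
H/(-32631) = 19600/(-32631) = 19600*(-1/32631) = -19600/32631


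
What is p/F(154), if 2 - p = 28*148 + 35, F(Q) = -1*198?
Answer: 4177/198 ≈ 21.096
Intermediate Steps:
F(Q) = -198
p = -4177 (p = 2 - (28*148 + 35) = 2 - (4144 + 35) = 2 - 1*4179 = 2 - 4179 = -4177)
p/F(154) = -4177/(-198) = -4177*(-1/198) = 4177/198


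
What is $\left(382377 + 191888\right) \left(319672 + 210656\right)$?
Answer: $304548808920$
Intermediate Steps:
$\left(382377 + 191888\right) \left(319672 + 210656\right) = 574265 \cdot 530328 = 304548808920$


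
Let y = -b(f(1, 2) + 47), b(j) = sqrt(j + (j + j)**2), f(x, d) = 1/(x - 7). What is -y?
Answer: sqrt(317530)/6 ≈ 93.916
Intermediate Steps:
f(x, d) = 1/(-7 + x)
b(j) = sqrt(j + 4*j**2) (b(j) = sqrt(j + (2*j)**2) = sqrt(j + 4*j**2))
y = -sqrt(317530)/6 (y = -sqrt((1/(-7 + 1) + 47)*(1 + 4*(1/(-7 + 1) + 47))) = -sqrt((1/(-6) + 47)*(1 + 4*(1/(-6) + 47))) = -sqrt((-1/6 + 47)*(1 + 4*(-1/6 + 47))) = -sqrt(281*(1 + 4*(281/6))/6) = -sqrt(281*(1 + 562/3)/6) = -sqrt((281/6)*(565/3)) = -sqrt(158765/18) = -sqrt(317530)/6 ≈ -93.916)
-y = -(-1)*sqrt(317530)/6 = sqrt(317530)/6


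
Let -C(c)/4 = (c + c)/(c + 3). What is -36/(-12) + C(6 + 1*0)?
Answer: -7/3 ≈ -2.3333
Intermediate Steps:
C(c) = -8*c/(3 + c) (C(c) = -4*(c + c)/(c + 3) = -4*2*c/(3 + c) = -8*c/(3 + c))
-36/(-12) + C(6 + 1*0) = -36/(-12) - 8*(6 + 1*0)/(3 + (6 + 1*0)) = -1/12*(-36) - 8*(6 + 0)/(3 + (6 + 0)) = 3 - 8*6/(3 + 6) = 3 - 8*6/9 = 3 - 8*6*⅑ = 3 - 16/3 = -7/3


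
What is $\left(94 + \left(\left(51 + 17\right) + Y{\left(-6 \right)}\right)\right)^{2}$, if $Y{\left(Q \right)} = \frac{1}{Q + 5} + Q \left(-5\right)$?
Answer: $36481$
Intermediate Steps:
$Y{\left(Q \right)} = \frac{1}{5 + Q} - 5 Q$
$\left(94 + \left(\left(51 + 17\right) + Y{\left(-6 \right)}\right)\right)^{2} = \left(94 + \left(\left(51 + 17\right) + \frac{1 - -150 - 5 \left(-6\right)^{2}}{5 - 6}\right)\right)^{2} = \left(94 + \left(68 + \frac{1 + 150 - 180}{-1}\right)\right)^{2} = \left(94 + \left(68 - \left(1 + 150 - 180\right)\right)\right)^{2} = \left(94 + \left(68 - -29\right)\right)^{2} = \left(94 + \left(68 + 29\right)\right)^{2} = \left(94 + 97\right)^{2} = 191^{2} = 36481$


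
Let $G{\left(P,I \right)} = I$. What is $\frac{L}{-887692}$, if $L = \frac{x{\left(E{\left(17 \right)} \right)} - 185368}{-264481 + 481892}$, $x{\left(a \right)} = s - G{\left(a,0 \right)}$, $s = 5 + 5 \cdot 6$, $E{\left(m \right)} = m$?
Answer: $\frac{185333}{192994005412} \approx 9.603 \cdot 10^{-7}$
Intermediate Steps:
$s = 35$ ($s = 5 + 30 = 35$)
$x{\left(a \right)} = 35$ ($x{\left(a \right)} = 35 - 0 = 35 + 0 = 35$)
$L = - \frac{185333}{217411}$ ($L = \frac{35 - 185368}{-264481 + 481892} = - \frac{185333}{217411} \approx -0.85245$)
$\frac{L}{-887692} = - \frac{185333}{217411 \left(-887692\right)} = \left(- \frac{185333}{217411}\right) \left(- \frac{1}{887692}\right) = \frac{185333}{192994005412}$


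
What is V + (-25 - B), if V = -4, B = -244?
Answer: 215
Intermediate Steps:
V + (-25 - B) = -4 + (-25 - 1*(-244)) = -4 + (-25 + 244) = -4 + 219 = 215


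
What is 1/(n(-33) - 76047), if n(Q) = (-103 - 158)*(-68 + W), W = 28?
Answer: -1/65607 ≈ -1.5242e-5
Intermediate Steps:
n(Q) = 10440 (n(Q) = (-103 - 158)*(-68 + 28) = -261*(-40) = 10440)
1/(n(-33) - 76047) = 1/(10440 - 76047) = 1/(-65607) = -1/65607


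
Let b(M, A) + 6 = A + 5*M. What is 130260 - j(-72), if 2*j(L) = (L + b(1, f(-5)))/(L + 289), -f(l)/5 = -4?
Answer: 56532893/434 ≈ 1.3026e+5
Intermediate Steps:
f(l) = 20 (f(l) = -5*(-4) = 20)
b(M, A) = -6 + A + 5*M (b(M, A) = -6 + (A + 5*M) = -6 + A + 5*M)
j(L) = (19 + L)/(2*(289 + L)) (j(L) = ((L + (-6 + 20 + 5*1))/(L + 289))/2 = ((L + (-6 + 20 + 5))/(289 + L))/2 = ((L + 19)/(289 + L))/2 = ((19 + L)/(289 + L))/2 = (19 + L)/(2*(289 + L)))
130260 - j(-72) = 130260 - (19 - 72)/(2*(289 - 72)) = 130260 - (-53)/(2*217) = 130260 - 1*(-53/434) = 130260 + 53/434 = 56532893/434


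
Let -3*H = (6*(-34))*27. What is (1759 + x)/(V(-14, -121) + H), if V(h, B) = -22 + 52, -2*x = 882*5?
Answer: -223/933 ≈ -0.23901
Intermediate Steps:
x = -2205 (x = -441*5 = -½*4410 = -2205)
H = 1836 (H = -6*(-34)*27/3 = -(-68)*27 = -⅓*(-5508) = 1836)
V(h, B) = 30
(1759 + x)/(V(-14, -121) + H) = (1759 - 2205)/(30 + 1836) = -446/1866 = -446*1/1866 = -223/933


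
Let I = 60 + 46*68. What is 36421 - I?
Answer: 33233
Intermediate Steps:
I = 3188 (I = 60 + 3128 = 3188)
36421 - I = 36421 - 1*3188 = 36421 - 3188 = 33233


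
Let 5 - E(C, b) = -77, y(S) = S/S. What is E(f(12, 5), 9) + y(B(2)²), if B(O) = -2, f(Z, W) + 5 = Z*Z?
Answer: 83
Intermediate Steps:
f(Z, W) = -5 + Z² (f(Z, W) = -5 + Z*Z = -5 + Z²)
y(S) = 1
E(C, b) = 82 (E(C, b) = 5 - 1*(-77) = 5 + 77 = 82)
E(f(12, 5), 9) + y(B(2)²) = 82 + 1 = 83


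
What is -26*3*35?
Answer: -2730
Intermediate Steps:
-26*3*35 = -78*35 = -2730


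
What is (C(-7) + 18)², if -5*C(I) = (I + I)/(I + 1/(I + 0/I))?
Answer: 4844401/15625 ≈ 310.04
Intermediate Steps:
C(I) = -2*I/(5*(I + 1/I)) (C(I) = -(I + I)/(5*(I + 1/(I + 0/I))) = -2*I/(5*(I + 1/(I + 0))) = -2*I/(5*(I + 1/I)))
(C(-7) + 18)² = (-2*(-7)²/(5 + 5*(-7)²) + 18)² = (-2*49/(5 + 5*49) + 18)² = (-2*49/(5 + 245) + 18)² = (-2*49/250 + 18)² = (-2*49*1/250 + 18)² = (-49/125 + 18)² = (2201/125)² = 4844401/15625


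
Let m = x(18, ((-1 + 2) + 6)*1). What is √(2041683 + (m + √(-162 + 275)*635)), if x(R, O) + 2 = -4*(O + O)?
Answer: √(2041625 + 635*√113) ≈ 1431.2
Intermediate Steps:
x(R, O) = -2 - 8*O (x(R, O) = -2 - 4*(O + O) = -2 - 8*O)
m = -58 (m = -2 - 8*((-1 + 2) + 6) = -2 - 8*(1 + 6) = -2 - 56 = -58)
√(2041683 + (m + √(-162 + 275)*635)) = √(2041683 + (-58 + √(-162 + 275)*635)) = √(2041683 + (-58 + √113*635)) = √(2041683 + (-58 + 635*√113)) = √(2041625 + 635*√113)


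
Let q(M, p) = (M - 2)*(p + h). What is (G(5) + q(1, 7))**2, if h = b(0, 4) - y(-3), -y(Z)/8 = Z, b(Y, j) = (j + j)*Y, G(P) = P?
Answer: 484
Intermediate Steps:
b(Y, j) = 2*Y*j (b(Y, j) = (2*j)*Y = 2*Y*j)
y(Z) = -8*Z
h = -24 (h = 2*0*4 - (-8)*(-3) = 0 - 1*24 = 0 - 24 = -24)
q(M, p) = (-24 + p)*(-2 + M) (q(M, p) = (M - 2)*(p - 24) = (-2 + M)*(-24 + p) = (-24 + p)*(-2 + M))
(G(5) + q(1, 7))**2 = (5 + (48 - 24*1 - 2*7 + 1*7))**2 = (5 + (48 - 24 - 14 + 7))**2 = (5 + 17)**2 = 22**2 = 484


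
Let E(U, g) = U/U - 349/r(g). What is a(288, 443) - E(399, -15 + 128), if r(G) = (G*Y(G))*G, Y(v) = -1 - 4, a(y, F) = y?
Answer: 18323166/63845 ≈ 286.99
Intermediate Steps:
Y(v) = -5
r(G) = -5*G² (r(G) = (G*(-5))*G = (-5*G)*G = -5*G²)
E(U, g) = 1 + 349/(5*g²) (E(U, g) = U/U - 349*(-1/(5*g²)) = 1 - (-349)/(5*g²) = 1 + 349/(5*g²))
a(288, 443) - E(399, -15 + 128) = 288 - (1 + 349/(5*(-15 + 128)²)) = 288 - (1 + (349/5)/113²) = 288 - (1 + (349/5)*(1/12769)) = 288 - (1 + 349/63845) = 288 - 1*64194/63845 = 288 - 64194/63845 = 18323166/63845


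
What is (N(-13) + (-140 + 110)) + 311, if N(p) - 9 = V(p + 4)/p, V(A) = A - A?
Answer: 290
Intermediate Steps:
V(A) = 0
N(p) = 9 (N(p) = 9 + 0/p = 9 + 0 = 9)
(N(-13) + (-140 + 110)) + 311 = (9 + (-140 + 110)) + 311 = (9 - 30) + 311 = -21 + 311 = 290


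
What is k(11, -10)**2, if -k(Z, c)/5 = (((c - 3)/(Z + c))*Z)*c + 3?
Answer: 51337225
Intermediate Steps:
k(Z, c) = -15 - 5*Z*c*(-3 + c)/(Z + c) (k(Z, c) = -5*((((c - 3)/(Z + c))*Z)*c + 3) = -5*((((-3 + c)/(Z + c))*Z)*c + 3) = -5*((Z*(-3 + c)/(Z + c))*c + 3) = -5*(Z*c*(-3 + c)/(Z + c) + 3) = -5*(3 + Z*c*(-3 + c)/(Z + c)) = -15 - 5*Z*c*(-3 + c)/(Z + c))
k(11, -10)**2 = (5*(-3*11 - 3*(-10) - 1*11*(-10)**2 + 3*11*(-10))/(11 - 10))**2 = (5*(-33 + 30 - 1*11*100 - 330)/1)**2 = (5*1*(-33 + 30 - 1100 - 330))**2 = (5*1*(-1433))**2 = (-7165)**2 = 51337225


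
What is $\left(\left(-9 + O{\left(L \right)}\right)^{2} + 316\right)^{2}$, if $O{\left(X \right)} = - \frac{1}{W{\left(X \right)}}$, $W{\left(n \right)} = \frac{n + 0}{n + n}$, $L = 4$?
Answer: $190969$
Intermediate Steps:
$W{\left(n \right)} = \frac{1}{2}$ ($W{\left(n \right)} = \frac{n}{2 n} = n \frac{1}{2 n} = \frac{1}{2}$)
$O{\left(X \right)} = -2$ ($O{\left(X \right)} = - \frac{1}{\frac{1}{2}} = \left(-1\right) 2 = -2$)
$\left(\left(-9 + O{\left(L \right)}\right)^{2} + 316\right)^{2} = \left(\left(-9 - 2\right)^{2} + 316\right)^{2} = \left(\left(-11\right)^{2} + 316\right)^{2} = \left(121 + 316\right)^{2} = 437^{2} = 190969$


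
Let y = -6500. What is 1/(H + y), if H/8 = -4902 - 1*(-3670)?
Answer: -1/16356 ≈ -6.1140e-5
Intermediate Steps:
H = -9856 (H = 8*(-4902 - 1*(-3670)) = 8*(-4902 + 3670) = 8*(-1232) = -9856)
1/(H + y) = 1/(-9856 - 6500) = 1/(-16356) = -1/16356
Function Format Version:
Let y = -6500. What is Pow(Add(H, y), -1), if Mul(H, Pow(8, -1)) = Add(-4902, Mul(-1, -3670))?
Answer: Rational(-1, 16356) ≈ -6.1140e-5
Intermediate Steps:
H = -9856 (H = Mul(8, Add(-4902, Mul(-1, -3670))) = Mul(8, Add(-4902, 3670)) = Mul(8, -1232) = -9856)
Pow(Add(H, y), -1) = Pow(Add(-9856, -6500), -1) = Pow(-16356, -1) = Rational(-1, 16356)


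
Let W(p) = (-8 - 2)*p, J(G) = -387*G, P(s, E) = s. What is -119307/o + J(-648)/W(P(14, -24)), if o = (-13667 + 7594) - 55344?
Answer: -3846301653/2149595 ≈ -1789.3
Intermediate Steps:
o = -61417 (o = -6073 - 55344 = -61417)
W(p) = -10*p
-119307/o + J(-648)/W(P(14, -24)) = -119307/(-61417) + (-387*(-648))/((-10*14)) = -119307*(-1/61417) + 250776/(-140) = 119307/61417 + 250776*(-1/140) = 119307/61417 - 62694/35 = -3846301653/2149595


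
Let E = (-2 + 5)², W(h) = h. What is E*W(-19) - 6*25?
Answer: -321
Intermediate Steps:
E = 9 (E = 3² = 9)
E*W(-19) - 6*25 = 9*(-19) - 6*25 = -171 - 150 = -321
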